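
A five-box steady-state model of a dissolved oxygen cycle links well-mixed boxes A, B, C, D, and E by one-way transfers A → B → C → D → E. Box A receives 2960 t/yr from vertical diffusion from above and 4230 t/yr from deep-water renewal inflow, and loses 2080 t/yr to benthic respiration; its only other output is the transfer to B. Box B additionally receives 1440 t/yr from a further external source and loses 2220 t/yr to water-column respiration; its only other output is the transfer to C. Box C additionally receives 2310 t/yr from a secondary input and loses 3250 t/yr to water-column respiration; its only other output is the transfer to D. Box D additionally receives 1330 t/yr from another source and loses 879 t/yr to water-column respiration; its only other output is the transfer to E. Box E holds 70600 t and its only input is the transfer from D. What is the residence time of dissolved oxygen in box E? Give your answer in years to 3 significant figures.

Box A: F(A→B) = (2960 + 4230) − 2080 = 5110.0 t/yr.
Box B: F(B→C) = (5110.0 + 1440) − 2220 = 4330.0 t/yr.
Box C: F(C→D) = (4330.0 + 2310) − 3250 = 3390.0 t/yr.
Box D: F(D→E) = (3390.0 + 1330) − 879 = 3841.0 t/yr.
Box E throughput = its input = 3841.0 t/yr; τ = 70600 / 3841.0 = 18.38 yr.

18.4 yr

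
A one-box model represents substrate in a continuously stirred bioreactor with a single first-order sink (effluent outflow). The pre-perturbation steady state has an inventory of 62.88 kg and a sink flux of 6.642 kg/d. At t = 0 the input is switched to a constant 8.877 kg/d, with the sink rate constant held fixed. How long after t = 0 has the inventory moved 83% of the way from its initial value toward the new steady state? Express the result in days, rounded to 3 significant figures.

16.8 d

τ = M₀/F₀ = 62.88/6.642 = 9.467 d.
The remaining gap fraction is e^(−t/τ); 83% covered ⇒ e^(−t/τ) = 0.170.
t = −τ ln(0.170) = 9.467 × 1.772 = 16.78 d.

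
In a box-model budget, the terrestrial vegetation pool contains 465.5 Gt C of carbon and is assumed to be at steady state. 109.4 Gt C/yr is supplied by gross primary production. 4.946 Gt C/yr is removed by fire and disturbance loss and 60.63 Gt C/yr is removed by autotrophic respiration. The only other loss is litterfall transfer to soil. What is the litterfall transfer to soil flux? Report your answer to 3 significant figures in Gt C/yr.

At steady state ΣF_in = ΣF_out.
ΣF_in = 109.40 Gt C/yr.
Litterfall transfer to soil flux = ΣF_in − (4.946 + 60.63) = 109.40 − 65.58 = 43.82 Gt C/yr.

43.8 Gt C/yr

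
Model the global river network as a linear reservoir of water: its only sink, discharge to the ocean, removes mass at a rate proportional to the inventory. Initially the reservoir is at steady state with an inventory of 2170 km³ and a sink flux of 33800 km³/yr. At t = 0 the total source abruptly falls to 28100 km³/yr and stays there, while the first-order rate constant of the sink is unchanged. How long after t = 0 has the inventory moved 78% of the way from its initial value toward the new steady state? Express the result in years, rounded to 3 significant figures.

τ = M₀/F₀ = 2170/33800 = 0.06420 yr.
The remaining gap fraction is e^(−t/τ); 78% covered ⇒ e^(−t/τ) = 0.220.
t = −τ ln(0.220) = 0.06420 × 1.514 = 0.09721 yr.

0.0972 yr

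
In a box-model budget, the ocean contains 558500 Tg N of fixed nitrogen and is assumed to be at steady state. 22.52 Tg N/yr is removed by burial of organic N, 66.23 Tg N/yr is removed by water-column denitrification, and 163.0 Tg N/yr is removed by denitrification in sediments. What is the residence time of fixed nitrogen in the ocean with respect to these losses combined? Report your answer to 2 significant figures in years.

2200 yr

Total removal = 22.52 + 66.23 + 163.0 = 251.75 Tg N/yr.
τ = M / ΣF_out = 558500 / 251.75 = 2218 yr.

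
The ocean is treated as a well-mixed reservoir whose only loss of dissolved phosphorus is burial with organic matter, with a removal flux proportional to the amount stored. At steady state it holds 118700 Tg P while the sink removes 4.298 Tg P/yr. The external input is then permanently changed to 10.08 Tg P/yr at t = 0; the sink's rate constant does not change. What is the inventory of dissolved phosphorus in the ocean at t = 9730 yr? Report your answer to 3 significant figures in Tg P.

166000 Tg P

τ = M₀/F₀ = 118700/4.298 = 27620 yr; rate constant k = 1/τ.
New steady state M_∞ = F₁/k = F₁·τ = 10.08 × 27620 = 278380 Tg P.
M(t) = M_∞ + (M₀ − M_∞)·e^(−t/τ); t/τ = 9730/27620 = 0.3523, so e^(−t/τ) = 0.7031.
M(t) = 278380 − 159700 × 0.7031 = 166120 Tg P.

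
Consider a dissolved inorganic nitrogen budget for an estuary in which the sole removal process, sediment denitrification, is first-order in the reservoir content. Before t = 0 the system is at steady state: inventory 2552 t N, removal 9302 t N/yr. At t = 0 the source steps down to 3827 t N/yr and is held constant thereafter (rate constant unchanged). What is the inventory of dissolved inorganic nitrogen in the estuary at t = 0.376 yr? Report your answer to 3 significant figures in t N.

1430 t N

Residence time τ = M₀/F₀ = 0.2743 yr. The eventual steady state is M_∞ = M₀·(F₁/F₀) = 2552 × 3827/9302 = 1049.9 t N.
The anomaly ΔM(t) = M(t) − M_∞ decays as ΔM₀·e^(−t/τ) with ΔM₀ = 2552 − 1049.9 = 1502 t N.
At t = 0.376 yr, e^(−t/τ) = e^(−1.371) = 0.2540, so ΔM = 381.5 t N and M = 1049.9 + 381.5 = 1431.4 t N.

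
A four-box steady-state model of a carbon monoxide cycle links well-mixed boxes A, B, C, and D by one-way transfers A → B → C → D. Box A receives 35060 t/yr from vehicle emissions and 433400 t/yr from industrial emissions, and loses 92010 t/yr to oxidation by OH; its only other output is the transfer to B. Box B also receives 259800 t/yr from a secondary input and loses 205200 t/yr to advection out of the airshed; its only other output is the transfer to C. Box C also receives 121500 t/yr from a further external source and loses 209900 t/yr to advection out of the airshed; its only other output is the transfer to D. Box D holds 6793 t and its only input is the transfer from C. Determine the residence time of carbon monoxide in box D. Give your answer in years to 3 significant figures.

0.0198 yr

Box A: F(A→B) = (35060 + 433400) − 92010 = 376450 t/yr.
Box B: F(B→C) = (376450 + 259800) − 205200 = 431050 t/yr.
Box C: F(C→D) = (431050 + 121500) − 209900 = 342650 t/yr.
Box D throughput = its input = 342650 t/yr; τ = 6793 / 342650 = 0.01982 yr.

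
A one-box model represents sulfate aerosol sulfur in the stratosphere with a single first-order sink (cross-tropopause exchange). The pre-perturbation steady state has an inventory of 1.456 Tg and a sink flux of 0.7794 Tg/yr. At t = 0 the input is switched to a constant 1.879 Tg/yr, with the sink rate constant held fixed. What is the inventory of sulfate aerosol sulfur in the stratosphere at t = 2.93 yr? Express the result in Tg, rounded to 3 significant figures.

The sink rate constant is k = F₀/M₀ = 0.7794/1.456 = 0.5353 yr⁻¹.
Solving dM/dt = F₁ − kM with M(0) = M₀ gives M(t) = F₁/k + (M₀ − F₁/k)·e^(−kt).
F₁/k = 1.879/0.5353 = 3.5102 Tg; kt = 0.5353 × 2.93 = 1.568, e^(−kt) = 0.2084.
M(2.93) = 3.5102 + (1.456 − 3.5102) × 0.2084 = 3.5102 − 0.4280 = 3.0821 Tg.

3.08 Tg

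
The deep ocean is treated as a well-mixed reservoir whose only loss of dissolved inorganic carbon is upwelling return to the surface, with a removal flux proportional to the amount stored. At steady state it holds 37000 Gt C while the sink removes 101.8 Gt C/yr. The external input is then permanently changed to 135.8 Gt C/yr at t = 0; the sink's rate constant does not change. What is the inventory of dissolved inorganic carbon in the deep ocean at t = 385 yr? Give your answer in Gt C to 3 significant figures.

45100 Gt C

The sink rate constant is k = F₀/M₀ = 101.8/37000 = 0.002751 yr⁻¹.
Solving dM/dt = F₁ − kM with M(0) = M₀ gives M(t) = F₁/k + (M₀ − F₁/k)·e^(−kt).
F₁/k = 135.8/0.002751 = 49358 Gt C; kt = 0.002751 × 385 = 1.059, e^(−kt) = 0.3467.
M(385) = 49358 + (37000 − 49358) × 0.3467 = 49358 − 4284 = 45073 Gt C.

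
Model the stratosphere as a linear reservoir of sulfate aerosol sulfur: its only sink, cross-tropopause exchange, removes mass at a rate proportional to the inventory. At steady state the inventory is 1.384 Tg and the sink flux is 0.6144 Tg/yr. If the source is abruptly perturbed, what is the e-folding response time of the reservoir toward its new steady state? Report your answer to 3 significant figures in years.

For a linear reservoir the response time equals the residence time τ = M/F.
τ = 1.384 / 0.6144 = 2.253 yr.

2.25 yr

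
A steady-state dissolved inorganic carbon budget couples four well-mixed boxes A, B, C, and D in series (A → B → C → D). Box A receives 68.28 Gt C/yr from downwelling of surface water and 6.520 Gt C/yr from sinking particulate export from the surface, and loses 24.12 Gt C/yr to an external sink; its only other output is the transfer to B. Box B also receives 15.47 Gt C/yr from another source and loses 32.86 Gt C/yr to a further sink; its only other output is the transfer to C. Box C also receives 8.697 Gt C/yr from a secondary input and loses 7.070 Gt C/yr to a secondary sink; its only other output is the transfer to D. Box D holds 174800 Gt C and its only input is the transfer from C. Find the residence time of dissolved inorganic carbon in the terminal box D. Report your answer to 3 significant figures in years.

5010 yr

Box A: F(A→B) = (68.28 + 6.520) − 24.12 = 50.680 Gt C/yr.
Box B: F(B→C) = (50.680 + 15.47) − 32.86 = 33.290 Gt C/yr.
Box C: F(C→D) = (33.290 + 8.697) − 7.070 = 34.917 Gt C/yr.
Box D throughput = its input = 34.917 Gt C/yr; τ = 174800 / 34.917 = 5006 yr.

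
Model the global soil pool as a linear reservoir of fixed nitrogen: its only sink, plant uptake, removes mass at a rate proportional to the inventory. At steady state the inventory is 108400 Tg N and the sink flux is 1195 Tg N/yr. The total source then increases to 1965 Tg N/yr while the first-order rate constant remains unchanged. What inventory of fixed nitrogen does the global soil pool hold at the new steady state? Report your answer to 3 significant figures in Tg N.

Rate constant k = F/M = 1195 / 108400 = 0.01102 yr⁻¹.
At the new steady state, source = k·M_new ⇒ M_new = 1965 / 0.01102 = 178200 Tg N.
(Equivalently M_new = M × F_new/F_old = 108400 × 1965/1195.)

178000 Tg N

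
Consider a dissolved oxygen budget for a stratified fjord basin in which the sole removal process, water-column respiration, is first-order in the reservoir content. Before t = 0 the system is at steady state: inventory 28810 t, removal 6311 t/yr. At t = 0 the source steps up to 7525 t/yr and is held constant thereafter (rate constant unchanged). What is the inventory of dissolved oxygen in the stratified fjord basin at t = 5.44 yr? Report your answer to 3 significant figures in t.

32700 t

τ = M₀/F₀ = 28810/6311 = 4.565 yr; rate constant k = 1/τ.
New steady state M_∞ = F₁/k = F₁·τ = 7525 × 4.565 = 34352 t.
M(t) = M_∞ + (M₀ − M_∞)·e^(−t/τ); t/τ = 5.44/4.565 = 1.192, so e^(−t/τ) = 0.3037.
M(t) = 34352 − 5542 × 0.3037 = 32669 t.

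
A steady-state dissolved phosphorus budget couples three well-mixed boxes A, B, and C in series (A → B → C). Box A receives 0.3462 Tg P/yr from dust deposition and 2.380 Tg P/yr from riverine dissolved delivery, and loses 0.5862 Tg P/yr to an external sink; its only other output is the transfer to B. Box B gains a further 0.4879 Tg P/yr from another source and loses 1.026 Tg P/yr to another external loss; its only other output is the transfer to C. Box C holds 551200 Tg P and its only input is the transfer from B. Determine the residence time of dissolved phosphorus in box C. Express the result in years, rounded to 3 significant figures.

344000 yr

Box A: F(A→B) = (0.3462 + 2.380) − 0.5862 = 2.1400 Tg P/yr.
Box B: F(B→C) = (2.1400 + 0.4879) − 1.026 = 1.6019 Tg P/yr.
Box C throughput = its input = 1.6019 Tg P/yr; τ = 551200 / 1.6019 = 344100 yr.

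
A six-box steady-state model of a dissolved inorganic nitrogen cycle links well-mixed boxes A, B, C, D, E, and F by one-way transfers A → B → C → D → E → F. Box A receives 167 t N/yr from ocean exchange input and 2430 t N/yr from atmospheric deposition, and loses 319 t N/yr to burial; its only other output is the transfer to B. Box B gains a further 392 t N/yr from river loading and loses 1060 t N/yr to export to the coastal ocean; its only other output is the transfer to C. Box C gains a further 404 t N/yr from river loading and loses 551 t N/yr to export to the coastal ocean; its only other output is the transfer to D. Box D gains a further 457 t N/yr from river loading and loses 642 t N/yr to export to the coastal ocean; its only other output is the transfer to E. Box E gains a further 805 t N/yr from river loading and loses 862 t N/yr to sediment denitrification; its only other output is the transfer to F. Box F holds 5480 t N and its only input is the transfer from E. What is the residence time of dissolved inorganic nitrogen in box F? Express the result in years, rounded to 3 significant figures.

Box A: F(A→B) = (167 + 2430) − 319 = 2278.0 t N/yr.
Box B: F(B→C) = (2278.0 + 392) − 1060 = 1610.0 t N/yr.
Box C: F(C→D) = (1610.0 + 404) − 551 = 1463.0 t N/yr.
Box D: F(D→E) = (1463.0 + 457) − 642 = 1278.0 t N/yr.
Box E: F(E→F) = (1278.0 + 805) − 862 = 1221.0 t N/yr.
Box F throughput = its input = 1221.0 t N/yr; τ = 5480 / 1221.0 = 4.488 yr.

4.49 yr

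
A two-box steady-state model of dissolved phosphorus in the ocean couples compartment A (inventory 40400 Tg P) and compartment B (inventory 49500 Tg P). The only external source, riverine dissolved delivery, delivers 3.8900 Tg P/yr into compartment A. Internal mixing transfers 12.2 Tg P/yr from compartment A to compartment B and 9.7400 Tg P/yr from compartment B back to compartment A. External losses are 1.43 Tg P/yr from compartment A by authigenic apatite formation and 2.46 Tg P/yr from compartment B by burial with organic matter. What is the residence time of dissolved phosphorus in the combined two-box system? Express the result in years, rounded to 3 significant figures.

23100 yr

Residence time in the combined system uses the total inventory and the total *external* removal — internal exchanges between the two boxes cancel.
M_total = 40400 + 49500 = 89900 Tg P.
ΣF_external_out = 1.43 + 2.46 = 3.8900 Tg P/yr.
τ = M_total / ΣF_ext = 89900 / 3.8900 = 23110 yr.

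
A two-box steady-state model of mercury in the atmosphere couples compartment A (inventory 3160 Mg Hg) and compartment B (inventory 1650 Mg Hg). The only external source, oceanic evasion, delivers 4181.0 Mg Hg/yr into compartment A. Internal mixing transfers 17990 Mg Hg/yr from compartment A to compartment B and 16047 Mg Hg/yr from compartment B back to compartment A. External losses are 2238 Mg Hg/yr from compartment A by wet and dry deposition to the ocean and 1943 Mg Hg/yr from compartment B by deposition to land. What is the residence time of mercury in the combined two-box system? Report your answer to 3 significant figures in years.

1.15 yr

Treat the two boxes together as one reservoir: the mixing fluxes between them are internal recycling, so τ = ΣM / Σ(external losses).
M_total = 3160 + 1650 = 4810.0 Mg Hg.
ΣF_external_out = 2238 + 1943 = 4181.0 Mg Hg/yr.
τ = M_total / ΣF_ext = 4810.0 / 4181.0 = 1.150 yr.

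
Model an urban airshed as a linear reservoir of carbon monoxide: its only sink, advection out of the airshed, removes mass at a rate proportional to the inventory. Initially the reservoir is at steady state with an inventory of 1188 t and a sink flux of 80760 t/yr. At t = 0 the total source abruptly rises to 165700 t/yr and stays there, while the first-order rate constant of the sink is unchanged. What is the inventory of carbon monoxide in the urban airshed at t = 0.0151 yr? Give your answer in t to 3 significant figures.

τ = M₀/F₀ = 1188/80760 = 0.01471 yr; rate constant k = 1/τ.
New steady state M_∞ = F₁/k = F₁·τ = 165700 × 0.01471 = 2437.5 t.
M(t) = M_∞ + (M₀ − M_∞)·e^(−t/τ); t/τ = 0.0151/0.01471 = 1.026, so e^(−t/τ) = 0.3583.
M(t) = 2437.5 − 1249 × 0.3583 = 1989.8 t.

1990 t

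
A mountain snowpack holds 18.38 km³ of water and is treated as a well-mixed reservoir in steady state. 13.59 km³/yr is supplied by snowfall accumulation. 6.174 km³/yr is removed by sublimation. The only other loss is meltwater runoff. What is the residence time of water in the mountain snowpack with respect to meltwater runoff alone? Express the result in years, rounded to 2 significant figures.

2.5 yr

At steady state ΣF_in = ΣF_out.
ΣF_in = 13.590 km³/yr.
Meltwater runoff flux = ΣF_in − (6.174) = 13.590 − 6.174 = 7.416 km³/yr.
τ = M / F = 18.38 / 7.416 = 2.478 yr.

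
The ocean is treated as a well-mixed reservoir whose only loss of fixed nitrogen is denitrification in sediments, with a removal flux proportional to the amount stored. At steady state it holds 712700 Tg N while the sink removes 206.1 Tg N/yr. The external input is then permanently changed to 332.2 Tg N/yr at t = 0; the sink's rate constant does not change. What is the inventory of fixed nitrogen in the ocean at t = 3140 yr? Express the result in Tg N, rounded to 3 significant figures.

973000 Tg N

Residence time τ = M₀/F₀ = 3458 yr. The eventual steady state is M_∞ = M₀·(F₁/F₀) = 712700 × 332.2/206.1 = 1.1488×10^6 Tg N.
The anomaly ΔM(t) = M(t) − M_∞ decays as ΔM₀·e^(−t/τ) with ΔM₀ = 712700 − 1.1488×10^6 = −436100 Tg N.
At t = 3140 yr, e^(−t/τ) = e^(−0.9080) = 0.4033, so ΔM = −175900 Tg N and M = 1.1488×10^6 − 175900 = 972890 Tg N.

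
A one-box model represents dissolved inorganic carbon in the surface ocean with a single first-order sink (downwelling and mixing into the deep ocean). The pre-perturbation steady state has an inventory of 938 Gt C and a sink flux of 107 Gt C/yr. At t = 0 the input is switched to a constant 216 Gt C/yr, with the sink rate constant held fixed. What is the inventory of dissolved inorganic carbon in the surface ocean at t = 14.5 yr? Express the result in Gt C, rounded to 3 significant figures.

The sink rate constant is k = F₀/M₀ = 107/938 = 0.1141 yr⁻¹.
Solving dM/dt = F₁ − kM with M(0) = M₀ gives M(t) = F₁/k + (M₀ − F₁/k)·e^(−kt).
F₁/k = 216/0.1141 = 1893.5 Gt C; kt = 0.1141 × 14.5 = 1.654, e^(−kt) = 0.1913.
M(14.5) = 1893.5 + (938 − 1893.5) × 0.1913 = 1893.5 − 182.8 = 1710.8 Gt C.

1710 Gt C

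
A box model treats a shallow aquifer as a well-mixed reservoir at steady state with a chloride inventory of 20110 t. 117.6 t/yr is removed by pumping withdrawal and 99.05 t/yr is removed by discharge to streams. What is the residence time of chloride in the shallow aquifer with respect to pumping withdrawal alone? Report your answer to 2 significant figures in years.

170 yr

Residence time with respect to a single sink: τ = M / F_sink.
τ = 20110 / 117.6 = 171.0 yr.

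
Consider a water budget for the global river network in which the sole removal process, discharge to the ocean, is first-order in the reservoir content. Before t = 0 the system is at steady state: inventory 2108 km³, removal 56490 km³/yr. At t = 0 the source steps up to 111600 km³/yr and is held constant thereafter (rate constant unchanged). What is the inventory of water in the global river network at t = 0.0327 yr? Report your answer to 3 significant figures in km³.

Residence time τ = M₀/F₀ = 0.03732 yr. The eventual steady state is M_∞ = M₀·(F₁/F₀) = 2108 × 111600/56490 = 4164.5 km³.
The anomaly ΔM(t) = M(t) − M_∞ decays as ΔM₀·e^(−t/τ) with ΔM₀ = 2108 − 4164.5 = −2057 km³.
At t = 0.0327 yr, e^(−t/τ) = e^(−0.8763) = 0.4163, so ΔM = −856.2 km³ and M = 4164.5 − 856.2 = 3308.3 km³.

3310 km³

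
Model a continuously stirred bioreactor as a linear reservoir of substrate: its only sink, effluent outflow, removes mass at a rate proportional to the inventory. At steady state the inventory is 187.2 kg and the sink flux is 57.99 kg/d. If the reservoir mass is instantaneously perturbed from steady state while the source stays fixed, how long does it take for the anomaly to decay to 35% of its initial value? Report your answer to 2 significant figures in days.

For a linear reservoir the anomaly decays as exp(−t/τ) with τ = M/F = 187.2/57.99 = 3.228 d.
exp(−t/τ) = 0.35 ⇒ t = −τ ln(0.35) = 3.228 × 1.050 = 3.389 d.

3.4 d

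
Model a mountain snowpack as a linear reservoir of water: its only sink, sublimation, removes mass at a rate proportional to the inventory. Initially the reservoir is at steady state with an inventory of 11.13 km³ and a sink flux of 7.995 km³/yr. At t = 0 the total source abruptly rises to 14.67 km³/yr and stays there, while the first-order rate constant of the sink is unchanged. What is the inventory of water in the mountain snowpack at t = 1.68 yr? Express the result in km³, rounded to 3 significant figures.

τ = M₀/F₀ = 11.13/7.995 = 1.392 yr; rate constant k = 1/τ.
New steady state M_∞ = F₁/k = F₁·τ = 14.67 × 1.392 = 20.422 km³.
M(t) = M_∞ + (M₀ − M_∞)·e^(−t/τ); t/τ = 1.68/1.392 = 1.207, so e^(−t/τ) = 0.2992.
M(t) = 20.422 − 9.292 × 0.2992 = 17.643 km³.

17.6 km³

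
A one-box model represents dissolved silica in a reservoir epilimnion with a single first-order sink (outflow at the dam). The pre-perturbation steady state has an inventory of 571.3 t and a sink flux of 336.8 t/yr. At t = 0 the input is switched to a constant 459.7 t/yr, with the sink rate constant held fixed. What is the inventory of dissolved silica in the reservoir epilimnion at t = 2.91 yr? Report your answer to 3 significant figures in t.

742 t

The sink rate constant is k = F₀/M₀ = 336.8/571.3 = 0.5895 yr⁻¹.
Solving dM/dt = F₁ − kM with M(0) = M₀ gives M(t) = F₁/k + (M₀ − F₁/k)·e^(−kt).
F₁/k = 459.7/0.5895 = 779.77 t; kt = 0.5895 × 2.91 = 1.716, e^(−kt) = 0.1799.
M(2.91) = 779.77 + (571.3 − 779.77) × 0.1799 = 779.77 − 37.50 = 742.27 t.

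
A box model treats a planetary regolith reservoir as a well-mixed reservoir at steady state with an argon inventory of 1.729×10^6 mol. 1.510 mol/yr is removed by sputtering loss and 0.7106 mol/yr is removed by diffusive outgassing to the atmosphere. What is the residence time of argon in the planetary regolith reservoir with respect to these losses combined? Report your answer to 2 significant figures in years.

780000 yr

Total removal = 1.510 + 0.7106 = 2.2206 mol/yr.
τ = M / ΣF_out = 1.729×10^6 / 2.2206 = 778600 yr.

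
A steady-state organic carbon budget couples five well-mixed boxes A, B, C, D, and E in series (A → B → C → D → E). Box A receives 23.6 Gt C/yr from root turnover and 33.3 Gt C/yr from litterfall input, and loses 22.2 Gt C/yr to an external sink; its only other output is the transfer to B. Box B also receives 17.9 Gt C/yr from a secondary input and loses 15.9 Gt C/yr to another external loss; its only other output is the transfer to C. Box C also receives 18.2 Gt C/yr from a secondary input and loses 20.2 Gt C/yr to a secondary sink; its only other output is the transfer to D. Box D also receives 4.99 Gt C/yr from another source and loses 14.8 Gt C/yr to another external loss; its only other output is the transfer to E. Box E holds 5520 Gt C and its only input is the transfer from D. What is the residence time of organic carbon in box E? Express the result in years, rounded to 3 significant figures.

Box A: F(A→B) = (23.6 + 33.3) − 22.2 = 34.700 Gt C/yr.
Box B: F(B→C) = (34.700 + 17.9) − 15.9 = 36.700 Gt C/yr.
Box C: F(C→D) = (36.700 + 18.2) − 20.2 = 34.700 Gt C/yr.
Box D: F(D→E) = (34.700 + 4.99) − 14.8 = 24.890 Gt C/yr.
Box E throughput = its input = 24.890 Gt C/yr; τ = 5520 / 24.890 = 221.8 yr.

222 yr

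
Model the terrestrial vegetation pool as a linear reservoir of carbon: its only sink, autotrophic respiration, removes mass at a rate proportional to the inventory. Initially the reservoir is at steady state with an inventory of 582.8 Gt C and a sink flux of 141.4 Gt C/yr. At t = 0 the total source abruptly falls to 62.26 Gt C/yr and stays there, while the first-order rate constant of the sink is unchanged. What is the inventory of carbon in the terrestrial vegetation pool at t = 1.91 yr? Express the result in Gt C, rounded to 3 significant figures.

τ = M₀/F₀ = 582.8/141.4 = 4.122 yr; rate constant k = 1/τ.
New steady state M_∞ = F₁/k = F₁·τ = 62.26 × 4.122 = 256.61 Gt C.
M(t) = M_∞ + (M₀ − M_∞)·e^(−t/τ); t/τ = 1.91/4.122 = 0.4634, so e^(−t/τ) = 0.6291.
M(t) = 256.61 + 326.2 × 0.6291 = 461.83 Gt C.

462 Gt C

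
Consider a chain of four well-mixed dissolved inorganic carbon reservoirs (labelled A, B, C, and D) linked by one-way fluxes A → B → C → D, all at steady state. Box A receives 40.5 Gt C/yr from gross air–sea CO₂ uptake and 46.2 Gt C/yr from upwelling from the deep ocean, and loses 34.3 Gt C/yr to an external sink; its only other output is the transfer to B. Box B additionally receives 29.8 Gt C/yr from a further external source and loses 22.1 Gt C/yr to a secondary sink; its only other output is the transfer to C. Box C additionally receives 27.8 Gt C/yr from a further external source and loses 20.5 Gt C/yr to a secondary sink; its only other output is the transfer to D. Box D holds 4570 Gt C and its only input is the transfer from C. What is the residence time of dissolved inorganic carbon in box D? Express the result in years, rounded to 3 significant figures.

Box A: F(A→B) = (40.5 + 46.2) − 34.3 = 52.400 Gt C/yr.
Box B: F(B→C) = (52.400 + 29.8) − 22.1 = 60.100 Gt C/yr.
Box C: F(C→D) = (60.100 + 27.8) − 20.5 = 67.400 Gt C/yr.
Box D throughput = its input = 67.400 Gt C/yr; τ = 4570 / 67.400 = 67.80 yr.

67.8 yr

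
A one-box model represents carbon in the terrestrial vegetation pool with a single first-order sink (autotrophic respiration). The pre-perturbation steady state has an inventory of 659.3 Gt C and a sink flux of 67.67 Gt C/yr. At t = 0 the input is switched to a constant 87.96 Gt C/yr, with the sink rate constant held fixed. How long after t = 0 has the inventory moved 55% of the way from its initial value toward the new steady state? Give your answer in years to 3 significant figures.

7.78 yr

τ = M₀/F₀ = 659.3/67.67 = 9.743 yr.
The remaining gap fraction is e^(−t/τ); 55% covered ⇒ e^(−t/τ) = 0.450.
t = −τ ln(0.450) = 9.743 × 0.7985 = 7.780 yr.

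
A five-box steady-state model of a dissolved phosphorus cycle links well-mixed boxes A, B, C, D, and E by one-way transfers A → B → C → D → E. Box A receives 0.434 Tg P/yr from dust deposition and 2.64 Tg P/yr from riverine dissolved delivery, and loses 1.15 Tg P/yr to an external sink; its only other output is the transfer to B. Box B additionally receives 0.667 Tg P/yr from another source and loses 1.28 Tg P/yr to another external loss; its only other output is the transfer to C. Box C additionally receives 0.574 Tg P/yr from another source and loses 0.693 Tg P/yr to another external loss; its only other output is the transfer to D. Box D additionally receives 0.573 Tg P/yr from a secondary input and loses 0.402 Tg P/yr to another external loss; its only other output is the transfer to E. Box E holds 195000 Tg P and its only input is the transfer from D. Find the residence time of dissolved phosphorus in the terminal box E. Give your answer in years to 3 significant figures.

143000 yr

Box A: F(A→B) = (0.434 + 2.64) − 1.15 = 1.9240 Tg P/yr.
Box B: F(B→C) = (1.9240 + 0.667) − 1.28 = 1.3110 Tg P/yr.
Box C: F(C→D) = (1.3110 + 0.574) − 0.693 = 1.1920 Tg P/yr.
Box D: F(D→E) = (1.1920 + 0.573) − 0.402 = 1.3630 Tg P/yr.
Box E throughput = its input = 1.3630 Tg P/yr; τ = 195000 / 1.3630 = 143100 yr.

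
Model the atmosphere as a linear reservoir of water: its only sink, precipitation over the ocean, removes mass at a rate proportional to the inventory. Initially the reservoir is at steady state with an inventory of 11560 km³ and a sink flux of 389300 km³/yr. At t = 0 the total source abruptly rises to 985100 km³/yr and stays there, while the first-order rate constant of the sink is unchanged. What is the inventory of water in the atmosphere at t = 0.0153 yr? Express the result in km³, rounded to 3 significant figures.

τ = M₀/F₀ = 11560/389300 = 0.02969 yr; rate constant k = 1/τ.
New steady state M_∞ = F₁/k = F₁·τ = 985100 × 0.02969 = 29252 km³.
M(t) = M_∞ + (M₀ − M_∞)·e^(−t/τ); t/τ = 0.0153/0.02969 = 0.5152, so e^(−t/τ) = 0.5974.
M(t) = 29252 − 17690 × 0.5974 = 18684 km³.

18700 km³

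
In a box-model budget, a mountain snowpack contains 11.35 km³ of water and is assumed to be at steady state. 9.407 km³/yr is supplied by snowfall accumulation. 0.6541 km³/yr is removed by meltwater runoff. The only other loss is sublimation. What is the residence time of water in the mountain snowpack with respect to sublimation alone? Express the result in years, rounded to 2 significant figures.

At steady state ΣF_in = ΣF_out.
ΣF_in = 9.4070 km³/yr.
Sublimation flux = ΣF_in − (0.6541) = 9.4070 − 0.6541 = 8.753 km³/yr.
τ = M / F = 11.35 / 8.753 = 1.297 yr.

1.3 yr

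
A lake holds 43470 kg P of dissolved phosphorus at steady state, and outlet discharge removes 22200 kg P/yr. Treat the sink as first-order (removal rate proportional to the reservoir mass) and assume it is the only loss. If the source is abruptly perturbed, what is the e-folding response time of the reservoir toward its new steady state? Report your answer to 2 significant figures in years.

For a linear reservoir the response time equals the residence time τ = M/F.
τ = 43470 / 22200 = 1.958 yr.

2.0 yr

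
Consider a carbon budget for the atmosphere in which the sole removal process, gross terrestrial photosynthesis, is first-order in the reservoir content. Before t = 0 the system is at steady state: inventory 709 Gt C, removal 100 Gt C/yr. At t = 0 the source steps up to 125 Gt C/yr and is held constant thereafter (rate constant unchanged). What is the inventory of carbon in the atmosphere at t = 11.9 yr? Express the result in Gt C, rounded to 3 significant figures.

853 Gt C

τ = M₀/F₀ = 709/100 = 7.090 yr; rate constant k = 1/τ.
New steady state M_∞ = F₁/k = F₁·τ = 125 × 7.090 = 886.25 Gt C.
M(t) = M_∞ + (M₀ − M_∞)·e^(−t/τ); t/τ = 11.9/7.090 = 1.678, so e^(−t/τ) = 0.1867.
M(t) = 886.25 − 177.2 × 0.1867 = 853.16 Gt C.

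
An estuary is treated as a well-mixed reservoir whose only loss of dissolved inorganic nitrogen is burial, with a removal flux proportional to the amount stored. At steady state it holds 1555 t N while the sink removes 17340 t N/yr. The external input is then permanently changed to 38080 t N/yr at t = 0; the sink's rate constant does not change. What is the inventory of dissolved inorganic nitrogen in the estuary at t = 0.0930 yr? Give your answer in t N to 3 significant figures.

Residence time τ = M₀/F₀ = 0.08968 yr. The eventual steady state is M_∞ = M₀·(F₁/F₀) = 1555 × 38080/17340 = 3414.9 t N.
The anomaly ΔM(t) = M(t) − M_∞ decays as ΔM₀·e^(−t/τ) with ΔM₀ = 1555 − 3414.9 = −1860 t N.
At t = 0.0930 yr, e^(−t/τ) = e^(−1.037) = 0.3545, so ΔM = −659.3 t N and M = 3414.9 − 659.3 = 2755.6 t N.

2760 t N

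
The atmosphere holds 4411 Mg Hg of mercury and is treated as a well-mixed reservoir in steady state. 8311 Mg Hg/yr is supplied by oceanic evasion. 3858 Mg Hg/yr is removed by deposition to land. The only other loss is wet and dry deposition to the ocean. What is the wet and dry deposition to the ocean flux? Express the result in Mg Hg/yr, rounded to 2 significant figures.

4500 Mg Hg/yr

At steady state ΣF_in = ΣF_out.
ΣF_in = 8311.0 Mg Hg/yr.
Wet and dry deposition to the ocean flux = ΣF_in − (3858) = 8311.0 − 3858 = 4453 Mg Hg/yr.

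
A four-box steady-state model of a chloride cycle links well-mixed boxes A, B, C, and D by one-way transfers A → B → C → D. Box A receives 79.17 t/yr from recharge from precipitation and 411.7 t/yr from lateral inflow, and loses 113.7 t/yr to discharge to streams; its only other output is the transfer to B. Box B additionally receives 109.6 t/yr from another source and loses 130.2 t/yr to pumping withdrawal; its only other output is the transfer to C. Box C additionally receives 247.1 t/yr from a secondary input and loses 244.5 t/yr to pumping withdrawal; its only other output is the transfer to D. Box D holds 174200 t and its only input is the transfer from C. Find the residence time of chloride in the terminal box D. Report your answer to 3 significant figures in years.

Box A: F(A→B) = (79.17 + 411.7) − 113.7 = 377.17 t/yr.
Box B: F(B→C) = (377.17 + 109.6) − 130.2 = 356.57 t/yr.
Box C: F(C→D) = (356.57 + 247.1) − 244.5 = 359.17 t/yr.
Box D throughput = its input = 359.17 t/yr; τ = 174200 / 359.17 = 485.0 yr.

485 yr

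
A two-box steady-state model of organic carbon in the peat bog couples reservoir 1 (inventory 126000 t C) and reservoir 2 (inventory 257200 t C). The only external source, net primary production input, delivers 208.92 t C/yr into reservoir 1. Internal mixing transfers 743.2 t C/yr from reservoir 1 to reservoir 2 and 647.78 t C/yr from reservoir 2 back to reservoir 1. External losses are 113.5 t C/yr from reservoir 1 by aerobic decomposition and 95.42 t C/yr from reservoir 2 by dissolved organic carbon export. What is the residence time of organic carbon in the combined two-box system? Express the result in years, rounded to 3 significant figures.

For the system as a whole, the A↔B exchange is internal and contributes nothing to the throughput; only the external sinks remove mass.
M_total = 126000 + 257200 = 383200 t C.
ΣF_external_out = 113.5 + 95.42 = 208.92 t C/yr.
τ = M_total / ΣF_ext = 383200 / 208.92 = 1834 yr.

1830 yr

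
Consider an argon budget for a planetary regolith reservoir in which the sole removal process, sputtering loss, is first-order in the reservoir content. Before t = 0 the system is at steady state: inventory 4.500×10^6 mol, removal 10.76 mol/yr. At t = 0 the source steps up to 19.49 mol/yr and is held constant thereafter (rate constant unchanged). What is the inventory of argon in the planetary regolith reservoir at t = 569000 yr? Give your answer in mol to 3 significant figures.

The sink rate constant is k = F₀/M₀ = 10.76/4.500×10^6 = 2.391×10^-6 yr⁻¹.
Solving dM/dt = F₁ − kM with M(0) = M₀ gives M(t) = F₁/k + (M₀ − F₁/k)·e^(−kt).
F₁/k = 19.49/2.391×10^-6 = 8.1510×10^6 mol; kt = 2.391×10^-6 × 569000 = 1.361, e^(−kt) = 0.2565.
M(569000) = 8.1510×10^6 + (4.500×10^6 − 8.1510×10^6) × 0.2565 = 8.1510×10^6 − 936600 = 7.2145×10^6 mol.

7.21×10^6 mol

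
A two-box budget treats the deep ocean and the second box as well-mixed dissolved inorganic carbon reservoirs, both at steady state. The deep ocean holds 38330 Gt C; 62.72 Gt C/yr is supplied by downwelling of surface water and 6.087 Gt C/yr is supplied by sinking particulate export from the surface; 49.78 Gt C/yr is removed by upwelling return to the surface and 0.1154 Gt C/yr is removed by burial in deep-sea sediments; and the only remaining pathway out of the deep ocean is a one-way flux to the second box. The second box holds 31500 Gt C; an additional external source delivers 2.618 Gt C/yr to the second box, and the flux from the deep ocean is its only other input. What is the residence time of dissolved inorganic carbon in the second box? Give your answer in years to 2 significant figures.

1500 yr

Balance the deep ocean: ΣF_in = 62.72 + 6.087 = 68.807 Gt C/yr.
Flux to the second box = ΣF_in − (49.78 + 0.1154) = 18.912 Gt C/yr.
Total input to the second box = 18.912 + 2.618 = 21.530 Gt C/yr; at steady state this equals its total output.
τ = M / F = 31500 / 21.530 = 1463 yr.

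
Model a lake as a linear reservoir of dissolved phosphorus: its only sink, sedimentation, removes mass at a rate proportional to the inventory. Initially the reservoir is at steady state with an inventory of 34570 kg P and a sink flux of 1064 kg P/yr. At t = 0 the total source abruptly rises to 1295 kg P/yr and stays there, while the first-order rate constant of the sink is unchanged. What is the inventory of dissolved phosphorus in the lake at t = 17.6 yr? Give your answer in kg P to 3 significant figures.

τ = M₀/F₀ = 34570/1064 = 32.49 yr; rate constant k = 1/τ.
New steady state M_∞ = F₁/k = F₁·τ = 1295 × 32.49 = 42075 kg P.
M(t) = M_∞ + (M₀ − M_∞)·e^(−t/τ); t/τ = 17.6/32.49 = 0.5417, so e^(−t/τ) = 0.5818.
M(t) = 42075 − 7505 × 0.5818 = 37709 kg P.

37700 kg P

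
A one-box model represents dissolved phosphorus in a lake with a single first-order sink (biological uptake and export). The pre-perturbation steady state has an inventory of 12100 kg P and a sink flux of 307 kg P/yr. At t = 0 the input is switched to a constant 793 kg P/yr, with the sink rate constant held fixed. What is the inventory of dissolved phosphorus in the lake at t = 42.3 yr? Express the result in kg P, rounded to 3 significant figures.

τ = M₀/F₀ = 12100/307 = 39.41 yr; rate constant k = 1/τ.
New steady state M_∞ = F₁/k = F₁·τ = 793 × 39.41 = 31255 kg P.
M(t) = M_∞ + (M₀ − M_∞)·e^(−t/τ); t/τ = 42.3/39.41 = 1.073, so e^(−t/τ) = 0.3419.
M(t) = 31255 − 19160 × 0.3419 = 24706 kg P.

24700 kg P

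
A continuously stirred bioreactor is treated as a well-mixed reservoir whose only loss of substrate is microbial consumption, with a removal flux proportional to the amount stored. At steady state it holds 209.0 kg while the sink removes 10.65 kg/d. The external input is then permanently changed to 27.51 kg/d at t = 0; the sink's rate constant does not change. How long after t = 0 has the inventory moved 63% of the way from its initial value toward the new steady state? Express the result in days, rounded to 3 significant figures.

19.5 d

τ = M₀/F₀ = 209.0/10.65 = 19.62 d.
The remaining gap fraction is e^(−t/τ); 63% covered ⇒ e^(−t/τ) = 0.370.
t = −τ ln(0.370) = 19.62 × 0.9943 = 19.51 d.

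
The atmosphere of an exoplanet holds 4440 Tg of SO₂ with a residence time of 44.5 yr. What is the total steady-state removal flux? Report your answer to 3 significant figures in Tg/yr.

F = M / τ = 4440 / 44.5 = 99.78 Tg/yr.

99.8 Tg/yr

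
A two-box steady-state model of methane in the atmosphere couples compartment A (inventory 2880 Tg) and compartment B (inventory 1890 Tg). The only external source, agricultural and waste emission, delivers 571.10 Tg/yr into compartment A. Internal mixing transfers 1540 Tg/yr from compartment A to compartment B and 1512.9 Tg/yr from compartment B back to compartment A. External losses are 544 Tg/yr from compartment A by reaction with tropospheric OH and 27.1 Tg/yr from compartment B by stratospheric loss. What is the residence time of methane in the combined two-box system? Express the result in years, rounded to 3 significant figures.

Residence time in the combined system uses the total inventory and the total *external* removal — internal exchanges between the two boxes cancel.
M_total = 2880 + 1890 = 4770.0 Tg.
ΣF_external_out = 544 + 27.1 = 571.10 Tg/yr.
τ = M_total / ΣF_ext = 4770.0 / 571.10 = 8.352 yr.

8.35 yr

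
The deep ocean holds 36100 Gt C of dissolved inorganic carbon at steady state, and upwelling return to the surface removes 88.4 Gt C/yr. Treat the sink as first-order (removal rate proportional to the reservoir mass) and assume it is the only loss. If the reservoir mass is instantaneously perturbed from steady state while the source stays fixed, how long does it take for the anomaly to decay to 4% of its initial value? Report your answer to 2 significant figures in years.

For a linear reservoir the anomaly decays as exp(−t/τ) with τ = M/F = 36100/88.4 = 408.4 yr.
exp(−t/τ) = 0.04 ⇒ t = −τ ln(0.04) = 408.4 × 3.219 = 1314 yr.

1300 yr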